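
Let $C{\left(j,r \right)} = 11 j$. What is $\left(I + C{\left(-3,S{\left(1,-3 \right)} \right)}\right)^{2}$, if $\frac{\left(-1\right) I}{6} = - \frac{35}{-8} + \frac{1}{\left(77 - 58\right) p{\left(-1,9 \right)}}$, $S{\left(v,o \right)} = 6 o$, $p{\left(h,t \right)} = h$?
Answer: $\frac{20061441}{5776} \approx 3473.2$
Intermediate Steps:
$I = - \frac{1971}{76}$ ($I = - 6 \left(- \frac{35}{-8} + \frac{1}{\left(77 - 58\right) \left(-1\right)}\right) = - 6 \left(\left(-35\right) \left(- \frac{1}{8}\right) + \frac{1}{19} \left(-1\right)\right) = - 6 \left(\frac{35}{8} + \frac{1}{19} \left(-1\right)\right) = - 6 \left(\frac{35}{8} - \frac{1}{19}\right) = \left(-6\right) \frac{657}{152} = - \frac{1971}{76} \approx -25.934$)
$\left(I + C{\left(-3,S{\left(1,-3 \right)} \right)}\right)^{2} = \left(- \frac{1971}{76} + 11 \left(-3\right)\right)^{2} = \left(- \frac{1971}{76} - 33\right)^{2} = \left(- \frac{4479}{76}\right)^{2} = \frac{20061441}{5776}$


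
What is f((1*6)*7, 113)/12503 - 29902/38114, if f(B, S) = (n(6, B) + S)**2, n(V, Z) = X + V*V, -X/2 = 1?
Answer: 224870360/238269671 ≈ 0.94376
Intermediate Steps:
X = -2 (X = -2*1 = -2)
n(V, Z) = -2 + V**2 (n(V, Z) = -2 + V*V = -2 + V**2)
f(B, S) = (34 + S)**2 (f(B, S) = ((-2 + 6**2) + S)**2 = ((-2 + 36) + S)**2 = (34 + S)**2)
f((1*6)*7, 113)/12503 - 29902/38114 = (34 + 113)**2/12503 - 29902/38114 = 147**2*(1/12503) - 29902*1/38114 = 21609*(1/12503) - 14951/19057 = 21609/12503 - 14951/19057 = 224870360/238269671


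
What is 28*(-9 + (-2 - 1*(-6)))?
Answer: -140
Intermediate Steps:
28*(-9 + (-2 - 1*(-6))) = 28*(-9 + (-2 + 6)) = 28*(-9 + 4) = 28*(-5) = -140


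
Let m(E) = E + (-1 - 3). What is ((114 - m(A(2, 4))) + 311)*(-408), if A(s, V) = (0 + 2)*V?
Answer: -171768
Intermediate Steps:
A(s, V) = 2*V
m(E) = -4 + E (m(E) = E - 4 = -4 + E)
((114 - m(A(2, 4))) + 311)*(-408) = ((114 - (-4 + 2*4)) + 311)*(-408) = ((114 - (-4 + 8)) + 311)*(-408) = ((114 - 1*4) + 311)*(-408) = ((114 - 4) + 311)*(-408) = (110 + 311)*(-408) = 421*(-408) = -171768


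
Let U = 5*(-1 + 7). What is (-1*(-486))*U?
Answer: 14580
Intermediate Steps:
U = 30 (U = 5*6 = 30)
(-1*(-486))*U = -1*(-486)*30 = 486*30 = 14580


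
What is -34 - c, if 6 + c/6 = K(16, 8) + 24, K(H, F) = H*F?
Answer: -910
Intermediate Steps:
K(H, F) = F*H
c = 876 (c = -36 + 6*(8*16 + 24) = -36 + 6*(128 + 24) = -36 + 6*152 = -36 + 912 = 876)
-34 - c = -34 - 1*876 = -34 - 876 = -910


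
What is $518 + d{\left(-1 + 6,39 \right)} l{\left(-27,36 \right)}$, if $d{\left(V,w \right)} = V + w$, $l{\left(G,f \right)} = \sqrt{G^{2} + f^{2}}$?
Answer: $2498$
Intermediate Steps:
$518 + d{\left(-1 + 6,39 \right)} l{\left(-27,36 \right)} = 518 + \left(\left(-1 + 6\right) + 39\right) \sqrt{\left(-27\right)^{2} + 36^{2}} = 518 + \left(5 + 39\right) \sqrt{729 + 1296} = 518 + 44 \sqrt{2025} = 518 + 44 \cdot 45 = 518 + 1980 = 2498$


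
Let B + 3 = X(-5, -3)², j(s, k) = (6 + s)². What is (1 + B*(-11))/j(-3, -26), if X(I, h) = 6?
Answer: -362/9 ≈ -40.222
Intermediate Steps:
B = 33 (B = -3 + 6² = -3 + 36 = 33)
(1 + B*(-11))/j(-3, -26) = (1 + 33*(-11))/((6 - 3)²) = (1 - 363)/(3²) = -362/9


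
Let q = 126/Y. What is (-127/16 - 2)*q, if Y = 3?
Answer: -3339/8 ≈ -417.38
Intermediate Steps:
q = 42 (q = 126/3 = 126*(⅓) = 42)
(-127/16 - 2)*q = (-127/16 - 2)*42 = -159/16*42 = -3339/8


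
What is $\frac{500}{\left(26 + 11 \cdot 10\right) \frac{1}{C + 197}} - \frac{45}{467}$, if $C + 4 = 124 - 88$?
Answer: $\frac{13366345}{15878} \approx 841.82$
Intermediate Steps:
$C = 32$ ($C = -4 + \left(124 - 88\right) = -4 + 36 = 32$)
$\frac{500}{\left(26 + 11 \cdot 10\right) \frac{1}{C + 197}} - \frac{45}{467} = \frac{500}{\left(26 + 11 \cdot 10\right) \frac{1}{32 + 197}} - \frac{45}{467} = \frac{500}{\left(26 + 110\right) \frac{1}{229}} - \frac{45}{467} = \frac{500}{136 \cdot \frac{1}{229}} - \frac{45}{467} = \frac{500}{\frac{136}{229}} - \frac{45}{467} = 500 \cdot \frac{229}{136} - \frac{45}{467} = \frac{28625}{34} - \frac{45}{467} = \frac{13366345}{15878}$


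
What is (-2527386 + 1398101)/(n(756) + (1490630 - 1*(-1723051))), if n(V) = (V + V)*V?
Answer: -1129285/4356753 ≈ -0.25920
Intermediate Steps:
n(V) = 2*V**2 (n(V) = (2*V)*V = 2*V**2)
(-2527386 + 1398101)/(n(756) + (1490630 - 1*(-1723051))) = (-2527386 + 1398101)/(2*756**2 + (1490630 - 1*(-1723051))) = -1129285/(2*571536 + (1490630 + 1723051)) = -1129285/(1143072 + 3213681) = -1129285/4356753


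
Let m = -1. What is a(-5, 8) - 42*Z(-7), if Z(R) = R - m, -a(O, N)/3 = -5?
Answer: 267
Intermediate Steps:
a(O, N) = 15 (a(O, N) = -3*(-5) = 15)
Z(R) = 1 + R (Z(R) = R - 1*(-1) = R + 1 = 1 + R)
a(-5, 8) - 42*Z(-7) = 15 - 42*(1 - 7) = 15 - 42*(-6) = 15 + 252 = 267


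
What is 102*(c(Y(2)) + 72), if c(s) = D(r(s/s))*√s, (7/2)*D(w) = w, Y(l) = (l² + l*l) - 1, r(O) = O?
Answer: 7344 + 204*√7/7 ≈ 7421.1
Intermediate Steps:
Y(l) = -1 + 2*l² (Y(l) = (l² + l²) - 1 = 2*l² - 1 = -1 + 2*l²)
D(w) = 2*w/7
c(s) = 2*√s/7 (c(s) = (2*(s/s)/7)*√s = ((2/7)*1)*√s = 2*√s/7)
102*(c(Y(2)) + 72) = 102*(2*√(-1 + 2*2²)/7 + 72) = 102*(2*√(-1 + 2*4)/7 + 72) = 102*(2*√(-1 + 8)/7 + 72) = 102*(2*√7/7 + 72) = 102*(72 + 2*√7/7) = 7344 + 204*√7/7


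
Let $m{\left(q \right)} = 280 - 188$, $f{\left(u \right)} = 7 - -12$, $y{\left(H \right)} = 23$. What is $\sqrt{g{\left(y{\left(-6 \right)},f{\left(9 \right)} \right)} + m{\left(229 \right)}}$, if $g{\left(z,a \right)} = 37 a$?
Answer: $\sqrt{795} \approx 28.196$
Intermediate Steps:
$f{\left(u \right)} = 19$ ($f{\left(u \right)} = 7 + 12 = 19$)
$m{\left(q \right)} = 92$
$\sqrt{g{\left(y{\left(-6 \right)},f{\left(9 \right)} \right)} + m{\left(229 \right)}} = \sqrt{37 \cdot 19 + 92} = \sqrt{703 + 92} = \sqrt{795}$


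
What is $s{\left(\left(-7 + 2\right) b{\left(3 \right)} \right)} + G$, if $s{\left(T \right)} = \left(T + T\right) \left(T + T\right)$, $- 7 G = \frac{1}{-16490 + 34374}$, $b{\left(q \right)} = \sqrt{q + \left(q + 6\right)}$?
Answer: $\frac{150225599}{125188} \approx 1200.0$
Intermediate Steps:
$b{\left(q \right)} = \sqrt{6 + 2 q}$ ($b{\left(q \right)} = \sqrt{q + \left(6 + q\right)} = \sqrt{6 + 2 q}$)
$G = - \frac{1}{125188}$ ($G = - \frac{1}{7 \left(-16490 + 34374\right)} = - \frac{1}{7 \cdot 17884} = \left(- \frac{1}{7}\right) \frac{1}{17884} = - \frac{1}{125188} \approx -7.988 \cdot 10^{-6}$)
$s{\left(T \right)} = 4 T^{2}$ ($s{\left(T \right)} = 2 T 2 T = 4 T^{2}$)
$s{\left(\left(-7 + 2\right) b{\left(3 \right)} \right)} + G = 4 \left(\left(-7 + 2\right) \sqrt{6 + 2 \cdot 3}\right)^{2} - \frac{1}{125188} = 4 \left(- 5 \sqrt{6 + 6}\right)^{2} - \frac{1}{125188} = 4 \left(- 5 \sqrt{12}\right)^{2} - \frac{1}{125188} = 4 \left(- 5 \cdot 2 \sqrt{3}\right)^{2} - \frac{1}{125188} = 4 \left(- 10 \sqrt{3}\right)^{2} - \frac{1}{125188} = 4 \cdot 300 - \frac{1}{125188} = 1200 - \frac{1}{125188} = \frac{150225599}{125188}$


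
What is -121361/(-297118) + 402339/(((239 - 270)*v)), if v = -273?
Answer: 5741392245/119738554 ≈ 47.949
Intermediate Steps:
-121361/(-297118) + 402339/(((239 - 270)*v)) = -121361/(-297118) + 402339/(((239 - 270)*(-273))) = -121361*(-1/297118) + 402339/((-31*(-273))) = 121361/297118 + 402339/8463 = 121361/297118 + 402339*(1/8463) = 121361/297118 + 19159/403 = 5741392245/119738554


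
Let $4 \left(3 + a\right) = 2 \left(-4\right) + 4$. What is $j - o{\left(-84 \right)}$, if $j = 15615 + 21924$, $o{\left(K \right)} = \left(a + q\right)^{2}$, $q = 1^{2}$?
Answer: $37530$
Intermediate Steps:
$q = 1$
$a = -4$ ($a = -3 + \frac{2 \left(-4\right) + 4}{4} = -3 + \frac{-8 + 4}{4} = -3 + \frac{1}{4} \left(-4\right) = -3 - 1 = -4$)
$o{\left(K \right)} = 9$ ($o{\left(K \right)} = \left(-4 + 1\right)^{2} = \left(-3\right)^{2} = 9$)
$j = 37539$
$j - o{\left(-84 \right)} = 37539 - 9 = 37530$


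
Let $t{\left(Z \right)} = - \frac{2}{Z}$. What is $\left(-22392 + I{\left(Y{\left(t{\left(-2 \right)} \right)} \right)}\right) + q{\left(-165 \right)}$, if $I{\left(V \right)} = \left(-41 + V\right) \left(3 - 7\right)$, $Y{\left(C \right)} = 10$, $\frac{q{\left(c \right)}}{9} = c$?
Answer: $-23753$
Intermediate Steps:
$q{\left(c \right)} = 9 c$
$I{\left(V \right)} = 164 - 4 V$ ($I{\left(V \right)} = \left(-41 + V\right) \left(-4\right) = 164 - 4 V$)
$\left(-22392 + I{\left(Y{\left(t{\left(-2 \right)} \right)} \right)}\right) + q{\left(-165 \right)} = \left(-22392 + \left(164 - 40\right)\right) + 9 \left(-165\right) = \left(-22392 + \left(164 - 40\right)\right) - 1485 = \left(-22392 + 124\right) - 1485 = -22268 - 1485 = -23753$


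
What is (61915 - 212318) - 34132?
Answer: -184535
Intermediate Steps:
(61915 - 212318) - 34132 = -150403 - 34132 = -184535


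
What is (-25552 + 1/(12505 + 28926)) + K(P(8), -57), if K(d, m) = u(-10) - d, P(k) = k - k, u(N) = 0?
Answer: -1058644911/41431 ≈ -25552.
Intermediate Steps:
P(k) = 0
K(d, m) = -d (K(d, m) = 0 - d = -d)
(-25552 + 1/(12505 + 28926)) + K(P(8), -57) = (-25552 + 1/(12505 + 28926)) - 1*0 = (-25552 + 1/41431) + 0 = -1058644911/41431 + 0 = -1058644911/41431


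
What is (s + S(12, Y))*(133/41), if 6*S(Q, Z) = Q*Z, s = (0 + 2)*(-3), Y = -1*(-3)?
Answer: 0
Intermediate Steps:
Y = 3
s = -6 (s = 2*(-3) = -6)
S(Q, Z) = Q*Z/6 (S(Q, Z) = (Q*Z)/6 = Q*Z/6)
(s + S(12, Y))*(133/41) = (-6 + (⅙)*12*3)*(133/41) = (-6 + 6)*(133*(1/41)) = 0*(133/41) = 0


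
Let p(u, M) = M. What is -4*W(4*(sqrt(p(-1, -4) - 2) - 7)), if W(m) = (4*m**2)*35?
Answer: -385280 + 125440*I*sqrt(6) ≈ -3.8528e+5 + 3.0726e+5*I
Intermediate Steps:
W(m) = 140*m**2
-4*W(4*(sqrt(p(-1, -4) - 2) - 7)) = -560*(4*(sqrt(-4 - 2) - 7))**2 = -560*(4*(sqrt(-6) - 7))**2 = -560*(4*(I*sqrt(6) - 7))**2 = -560*(4*(-7 + I*sqrt(6)))**2 = -560*(-28 + 4*I*sqrt(6))**2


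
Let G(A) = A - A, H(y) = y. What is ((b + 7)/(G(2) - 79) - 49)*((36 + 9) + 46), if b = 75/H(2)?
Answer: -712621/158 ≈ -4510.3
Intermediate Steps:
G(A) = 0
b = 75/2 ≈ 37.500
((b + 7)/(G(2) - 79) - 49)*((36 + 9) + 46) = ((75/2 + 7)/(0 - 79) - 49)*((36 + 9) + 46) = ((89/2)/(-79) - 49)*(45 + 46) = ((89/2)*(-1/79) - 49)*91 = (-89/158 - 49)*91 = -7831/158*91 = -712621/158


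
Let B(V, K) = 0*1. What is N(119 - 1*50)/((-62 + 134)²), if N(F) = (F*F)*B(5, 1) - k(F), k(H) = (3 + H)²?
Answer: -1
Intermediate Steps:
B(V, K) = 0
N(F) = -(3 + F)² (N(F) = (F*F)*0 - (3 + F)² = F²*0 - (3 + F)² = 0 - (3 + F)² = -(3 + F)²)
N(119 - 1*50)/((-62 + 134)²) = (-(3 + (119 - 1*50))²)/((-62 + 134)²) = (-(3 + (119 - 50))²)/(72²) = -(3 + 69)²/5184 = -1*72²*(1/5184) = -1*5184*(1/5184) = -5184*1/5184 = -1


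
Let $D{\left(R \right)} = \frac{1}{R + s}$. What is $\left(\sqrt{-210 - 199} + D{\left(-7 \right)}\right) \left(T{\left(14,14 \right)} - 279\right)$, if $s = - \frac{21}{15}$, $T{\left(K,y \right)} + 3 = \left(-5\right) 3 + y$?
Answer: $\frac{1415}{42} - 283 i \sqrt{409} \approx 33.69 - 5723.3 i$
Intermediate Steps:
$T{\left(K,y \right)} = -18 + y$ ($T{\left(K,y \right)} = -3 + \left(\left(-5\right) 3 + y\right) = -3 + \left(-15 + y\right) = -18 + y$)
$s = - \frac{7}{5}$ ($s = \left(-21\right) \frac{1}{15} = - \frac{7}{5} \approx -1.4$)
$D{\left(R \right)} = \frac{1}{- \frac{7}{5} + R}$ ($D{\left(R \right)} = \frac{1}{R - \frac{7}{5}} = \frac{1}{- \frac{7}{5} + R}$)
$\left(\sqrt{-210 - 199} + D{\left(-7 \right)}\right) \left(T{\left(14,14 \right)} - 279\right) = \left(\sqrt{-210 - 199} + \frac{5}{-7 + 5 \left(-7\right)}\right) \left(\left(-18 + 14\right) - 279\right) = \left(\sqrt{-409} + \frac{5}{-7 - 35}\right) \left(-4 - 279\right) = \left(i \sqrt{409} + \frac{5}{-42}\right) \left(-283\right) = \left(i \sqrt{409} + 5 \left(- \frac{1}{42}\right)\right) \left(-283\right) = \left(i \sqrt{409} - \frac{5}{42}\right) \left(-283\right) = \left(- \frac{5}{42} + i \sqrt{409}\right) \left(-283\right) = \frac{1415}{42} - 283 i \sqrt{409}$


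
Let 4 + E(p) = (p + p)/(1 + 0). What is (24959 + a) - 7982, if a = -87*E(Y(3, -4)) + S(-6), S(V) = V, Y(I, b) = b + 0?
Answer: 18015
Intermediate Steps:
Y(I, b) = b
E(p) = -4 + 2*p (E(p) = -4 + (p + p)/(1 + 0) = -4 + (2*p)/1 = -4 + (2*p)*1 = -4 + 2*p)
a = 1038 (a = -87*(-4 + 2*(-4)) - 6 = -87*(-4 - 8) - 6 = -87*(-12) - 6 = 1044 - 6 = 1038)
(24959 + a) - 7982 = (24959 + 1038) - 7982 = 25997 - 7982 = 18015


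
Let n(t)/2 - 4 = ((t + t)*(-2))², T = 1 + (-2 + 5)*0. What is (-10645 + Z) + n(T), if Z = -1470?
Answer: -12075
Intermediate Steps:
T = 1 (T = 1 + 3*0 = 1 + 0 = 1)
n(t) = 8 + 32*t² (n(t) = 8 + 2*((t + t)*(-2))² = 8 + 2*((2*t)*(-2))² = 8 + 2*(-4*t)² = 8 + 2*(16*t²) = 8 + 32*t²)
(-10645 + Z) + n(T) = (-10645 - 1470) + (8 + 32*1²) = -12115 + (8 + 32*1) = -12115 + (8 + 32) = -12115 + 40 = -12075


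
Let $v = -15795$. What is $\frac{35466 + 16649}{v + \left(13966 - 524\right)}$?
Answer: $- \frac{52115}{2353} \approx -22.148$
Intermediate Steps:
$\frac{35466 + 16649}{v + \left(13966 - 524\right)} = \frac{35466 + 16649}{-15795 + \left(13966 - 524\right)} = \frac{52115}{-15795 + \left(13966 - 524\right)} = \frac{52115}{-15795 + 13442} = \frac{52115}{-2353} = 52115 \left(- \frac{1}{2353}\right) = - \frac{52115}{2353}$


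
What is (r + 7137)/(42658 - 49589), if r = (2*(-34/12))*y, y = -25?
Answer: -21836/20793 ≈ -1.0502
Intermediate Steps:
r = 425/3 (r = (2*(-34/12))*(-25) = (2*(-34*1/12))*(-25) = (2*(-17/6))*(-25) = -17/3*(-25) = 425/3 ≈ 141.67)
(r + 7137)/(42658 - 49589) = (425/3 + 7137)/(42658 - 49589) = (21836/3)/(-6931) = (21836/3)*(-1/6931) = -21836/20793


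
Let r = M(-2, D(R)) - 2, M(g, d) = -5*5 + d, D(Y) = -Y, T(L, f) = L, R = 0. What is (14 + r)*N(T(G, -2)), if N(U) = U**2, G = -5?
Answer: -325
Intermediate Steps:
M(g, d) = -25 + d
r = -27 (r = (-25 - 1*0) - 2 = (-25 + 0) - 2 = -25 - 2 = -27)
(14 + r)*N(T(G, -2)) = (14 - 27)*(-5)**2 = -13*25 = -325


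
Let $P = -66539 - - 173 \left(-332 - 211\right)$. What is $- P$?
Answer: $160478$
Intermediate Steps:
$P = -160478$ ($P = -66539 - \left(-173\right) \left(-543\right) = -66539 - 93939 = -160478$)
$- P = \left(-1\right) \left(-160478\right) = 160478$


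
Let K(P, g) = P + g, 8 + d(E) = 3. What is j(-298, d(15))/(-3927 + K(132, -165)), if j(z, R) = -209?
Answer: 19/360 ≈ 0.052778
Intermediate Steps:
d(E) = -5 (d(E) = -8 + 3 = -5)
j(-298, d(15))/(-3927 + K(132, -165)) = -209/(-3927 + (132 - 165)) = -209/(-3927 - 33) = -209/(-3960) = -209*(-1/3960) = 19/360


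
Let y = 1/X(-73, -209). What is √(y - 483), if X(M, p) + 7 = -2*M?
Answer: 8*I*√145811/139 ≈ 21.977*I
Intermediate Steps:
X(M, p) = -7 - 2*M
y = 1/139 (y = 1/(-7 - 2*(-73)) = 1/(-7 + 146) = 1/139 ≈ 0.0071942)
√(y - 483) = √(1/139 - 483) = √(-67136/139) = 8*I*√145811/139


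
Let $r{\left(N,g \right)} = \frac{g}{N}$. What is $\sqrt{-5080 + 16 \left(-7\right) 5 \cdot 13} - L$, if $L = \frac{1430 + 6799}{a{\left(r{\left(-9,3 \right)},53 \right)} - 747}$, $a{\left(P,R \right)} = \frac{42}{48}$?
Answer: $\frac{65832}{5969} + 2 i \sqrt{3090} \approx 11.029 + 111.18 i$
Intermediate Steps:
$a{\left(P,R \right)} = \frac{7}{8}$ ($a{\left(P,R \right)} = 42 \cdot \frac{1}{48} = \frac{7}{8}$)
$L = - \frac{65832}{5969}$ ($L = \frac{1430 + 6799}{\frac{7}{8} - 747} = \frac{8229}{- \frac{5969}{8}} = 8229 \left(- \frac{8}{5969}\right) = - \frac{65832}{5969} \approx -11.029$)
$\sqrt{-5080 + 16 \left(-7\right) 5 \cdot 13} - L = \sqrt{-5080 + 16 \left(-7\right) 5 \cdot 13} - - \frac{65832}{5969} = \sqrt{-5080 - 7280} + \frac{65832}{5969} = \sqrt{-12360} + \frac{65832}{5969} = 2 i \sqrt{3090} + \frac{65832}{5969} = \frac{65832}{5969} + 2 i \sqrt{3090}$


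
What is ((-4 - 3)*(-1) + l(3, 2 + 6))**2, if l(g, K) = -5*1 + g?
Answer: 25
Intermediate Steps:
l(g, K) = -5 + g
((-4 - 3)*(-1) + l(3, 2 + 6))**2 = ((-4 - 3)*(-1) + (-5 + 3))**2 = (-7*(-1) - 2)**2 = (7 - 2)**2 = 5**2 = 25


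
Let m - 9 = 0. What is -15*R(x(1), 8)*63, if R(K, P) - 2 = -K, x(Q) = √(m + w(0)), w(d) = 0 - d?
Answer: 945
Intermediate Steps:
m = 9 (m = 9 + 0 = 9)
w(d) = -d
x(Q) = 3 (x(Q) = √(9 - 1*0) = √(9 + 0) = √9 = 3)
R(K, P) = 2 - K
-15*R(x(1), 8)*63 = -15*(2 - 1*3)*63 = -15*(2 - 3)*63 = -15*(-1)*63 = 15*63 = 945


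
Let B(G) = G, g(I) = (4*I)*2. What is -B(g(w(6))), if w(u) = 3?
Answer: -24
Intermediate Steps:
g(I) = 8*I
-B(g(w(6))) = -8*3 = -1*24 = -24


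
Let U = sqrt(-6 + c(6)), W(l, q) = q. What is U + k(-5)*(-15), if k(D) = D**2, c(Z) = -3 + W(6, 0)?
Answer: -375 + 3*I ≈ -375.0 + 3.0*I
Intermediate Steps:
c(Z) = -3 (c(Z) = -3 + 0 = -3)
U = 3*I (U = sqrt(-6 - 3) = sqrt(-9) = 3*I ≈ 3.0*I)
U + k(-5)*(-15) = 3*I + (-5)**2*(-15) = 3*I + 25*(-15) = 3*I - 375 = -375 + 3*I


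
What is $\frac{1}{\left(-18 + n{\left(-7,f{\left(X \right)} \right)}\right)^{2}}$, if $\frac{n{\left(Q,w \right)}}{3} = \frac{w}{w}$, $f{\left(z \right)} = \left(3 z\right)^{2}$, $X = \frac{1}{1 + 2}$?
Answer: $\frac{1}{225} \approx 0.0044444$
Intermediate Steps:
$X = \frac{1}{3} \approx 0.33333$
$f{\left(z \right)} = 9 z^{2}$
$n{\left(Q,w \right)} = 3$ ($n{\left(Q,w \right)} = 3 \frac{w}{w} = 3 \cdot 1 = 3$)
$\frac{1}{\left(-18 + n{\left(-7,f{\left(X \right)} \right)}\right)^{2}} = \frac{1}{\left(-18 + 3\right)^{2}} = \frac{1}{\left(-15\right)^{2}} = \frac{1}{225}$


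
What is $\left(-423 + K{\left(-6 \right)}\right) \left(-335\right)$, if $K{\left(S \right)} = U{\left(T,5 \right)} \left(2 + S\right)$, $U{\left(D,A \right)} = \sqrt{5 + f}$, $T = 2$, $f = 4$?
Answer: $145725$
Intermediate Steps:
$U{\left(D,A \right)} = 3$ ($U{\left(D,A \right)} = \sqrt{5 + 4} = \sqrt{9} = 3$)
$K{\left(S \right)} = 6 + 3 S$ ($K{\left(S \right)} = 3 \left(2 + S\right) = 6 + 3 S$)
$\left(-423 + K{\left(-6 \right)}\right) \left(-335\right) = \left(-423 + \left(6 + 3 \left(-6\right)\right)\right) \left(-335\right) = \left(-423 + \left(6 - 18\right)\right) \left(-335\right) = \left(-423 - 12\right) \left(-335\right) = \left(-435\right) \left(-335\right) = 145725$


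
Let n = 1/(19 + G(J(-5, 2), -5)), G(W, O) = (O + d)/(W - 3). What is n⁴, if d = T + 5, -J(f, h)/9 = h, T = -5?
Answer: 194481/26639462656 ≈ 7.3005e-6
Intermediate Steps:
J(f, h) = -9*h
d = 0 (d = -5 + 5 = 0)
G(W, O) = O/(-3 + W) (G(W, O) = (O + 0)/(W - 3) = O/(-3 + W))
n = 21/404 (n = 1/(19 - 5/(-3 - 9*2)) = 1/(19 - 5/(-3 - 18)) = 1/(19 - 5/(-21)) = 1/(19 - 5*(-1/21)) = 1/(19 + 5/21) = 1/(404/21) = 21/404 ≈ 0.051980)
n⁴ = (21/404)⁴ = 194481/26639462656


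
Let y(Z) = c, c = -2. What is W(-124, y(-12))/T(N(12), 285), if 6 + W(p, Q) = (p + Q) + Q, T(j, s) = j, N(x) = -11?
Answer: 134/11 ≈ 12.182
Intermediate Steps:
y(Z) = -2
W(p, Q) = -6 + p + 2*Q (W(p, Q) = -6 + ((p + Q) + Q) = -6 + ((Q + p) + Q) = -6 + (p + 2*Q) = -6 + p + 2*Q)
W(-124, y(-12))/T(N(12), 285) = (-6 - 124 + 2*(-2))/(-11) = (-6 - 124 - 4)*(-1/11) = -134*(-1/11) = 134/11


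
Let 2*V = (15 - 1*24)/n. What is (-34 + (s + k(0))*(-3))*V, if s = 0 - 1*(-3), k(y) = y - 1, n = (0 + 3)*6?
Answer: 10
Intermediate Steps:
n = 18 (n = 3*6 = 18)
k(y) = -1 + y
s = 3 (s = 0 + 3 = 3)
V = -¼ (V = ((15 - 1*24)/18)/2 = ((15 - 24)*(1/18))/2 = (-9*1/18)/2 = (½)*(-½) = -¼ ≈ -0.25000)
(-34 + (s + k(0))*(-3))*V = (-34 + (3 + (-1 + 0))*(-3))*(-¼) = (-34 + (3 - 1)*(-3))*(-¼) = (-34 + 2*(-3))*(-¼) = (-34 - 6)*(-¼) = -40*(-¼) = 10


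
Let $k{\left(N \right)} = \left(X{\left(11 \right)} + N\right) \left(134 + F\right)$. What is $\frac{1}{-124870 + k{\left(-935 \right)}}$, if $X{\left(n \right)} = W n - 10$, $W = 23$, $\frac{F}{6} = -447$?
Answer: $\frac{1}{1638346} \approx 6.1037 \cdot 10^{-7}$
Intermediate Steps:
$F = -2682$ ($F = 6 \left(-447\right) = -2682$)
$X{\left(n \right)} = -10 + 23 n$ ($X{\left(n \right)} = 23 n - 10 = -10 + 23 n$)
$k{\left(N \right)} = -619164 - 2548 N$ ($k{\left(N \right)} = \left(\left(-10 + 23 \cdot 11\right) + N\right) \left(134 - 2682\right) = \left(\left(-10 + 253\right) + N\right) \left(-2548\right) = \left(243 + N\right) \left(-2548\right) = -619164 - 2548 N$)
$\frac{1}{-124870 + k{\left(-935 \right)}} = \frac{1}{-124870 - -1763216} = \frac{1}{-124870 + \left(-619164 + 2382380\right)} = \frac{1}{-124870 + 1763216} = \frac{1}{1638346}$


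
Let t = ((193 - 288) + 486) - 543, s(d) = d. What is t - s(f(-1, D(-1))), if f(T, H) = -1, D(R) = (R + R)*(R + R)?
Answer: -151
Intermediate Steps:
D(R) = 4*R² (D(R) = (2*R)*(2*R) = 4*R²)
t = -152 (t = (-95 + 486) - 543 = 391 - 543 = -152)
t - s(f(-1, D(-1))) = -152 - 1*(-1) = -152 + 1 = -151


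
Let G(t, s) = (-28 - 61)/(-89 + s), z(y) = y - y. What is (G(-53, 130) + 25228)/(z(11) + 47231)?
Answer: 1034259/1936471 ≈ 0.53409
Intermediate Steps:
z(y) = 0
G(t, s) = -89/(-89 + s)
(G(-53, 130) + 25228)/(z(11) + 47231) = (-89/(-89 + 130) + 25228)/(0 + 47231) = (-89/41 + 25228)/47231 = (-89*1/41 + 25228)*(1/47231) = (-89/41 + 25228)*(1/47231) = (1034259/41)*(1/47231) = 1034259/1936471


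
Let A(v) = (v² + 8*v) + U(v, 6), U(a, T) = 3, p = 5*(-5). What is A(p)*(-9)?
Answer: -3852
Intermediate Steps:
p = -25
A(v) = 3 + v² + 8*v (A(v) = (v² + 8*v) + 3 = 3 + v² + 8*v)
A(p)*(-9) = (3 + (-25)² + 8*(-25))*(-9) = (3 + 625 - 200)*(-9) = 428*(-9) = -3852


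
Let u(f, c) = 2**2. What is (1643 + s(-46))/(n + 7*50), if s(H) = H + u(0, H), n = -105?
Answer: 1601/245 ≈ 6.5347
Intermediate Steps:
u(f, c) = 4
s(H) = 4 + H (s(H) = H + 4 = 4 + H)
(1643 + s(-46))/(n + 7*50) = (1643 + (4 - 46))/(-105 + 7*50) = (1643 - 42)/(-105 + 350) = 1601/245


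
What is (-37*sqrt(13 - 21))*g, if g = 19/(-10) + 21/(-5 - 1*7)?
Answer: 2701*I*sqrt(2)/10 ≈ 381.98*I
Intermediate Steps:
g = -73/20 (g = 19*(-1/10) + 21/(-5 - 7) = -19/10 + 21/(-12) = -19/10 + 21*(-1/12) = -19/10 - 7/4 = -73/20 ≈ -3.6500)
(-37*sqrt(13 - 21))*g = -37*sqrt(13 - 21)*(-73/20) = -74*I*sqrt(2)*(-73/20) = 2701*I*sqrt(2)/10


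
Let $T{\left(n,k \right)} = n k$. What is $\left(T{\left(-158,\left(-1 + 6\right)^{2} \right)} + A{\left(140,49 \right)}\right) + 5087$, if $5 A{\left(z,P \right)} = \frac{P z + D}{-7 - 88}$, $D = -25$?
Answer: $\frac{106648}{95} \approx 1122.6$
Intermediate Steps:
$A{\left(z,P \right)} = \frac{1}{19} - \frac{P z}{475}$ ($A{\left(z,P \right)} = \frac{\left(P z - 25\right) \frac{1}{-7 - 88}}{5} = \frac{\left(-25 + P z\right) \frac{1}{-95}}{5} = \frac{\left(-25 + P z\right) \left(- \frac{1}{95}\right)}{5} = \frac{\frac{5}{19} - \frac{P z}{95}}{5} = \frac{1}{19} - \frac{P z}{475}$)
$T{\left(n,k \right)} = k n$
$\left(T{\left(-158,\left(-1 + 6\right)^{2} \right)} + A{\left(140,49 \right)}\right) + 5087 = \left(\left(-1 + 6\right)^{2} \left(-158\right) + \left(\frac{1}{19} - \frac{49}{475} \cdot 140\right)\right) + 5087 = \left(5^{2} \left(-158\right) + \left(\frac{1}{19} - \frac{1372}{95}\right)\right) + 5087 = \left(25 \left(-158\right) - \frac{1367}{95}\right) + 5087 = \left(-3950 - \frac{1367}{95}\right) + 5087 = - \frac{376617}{95} + 5087 = \frac{106648}{95}$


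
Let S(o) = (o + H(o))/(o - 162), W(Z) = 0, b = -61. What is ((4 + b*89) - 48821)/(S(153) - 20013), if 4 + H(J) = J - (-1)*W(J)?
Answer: 488214/180419 ≈ 2.7060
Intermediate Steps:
H(J) = -4 + J (H(J) = -4 + (J - (-1)*0) = -4 + (J - 1*0) = -4 + (J + 0) = -4 + J)
S(o) = (-4 + 2*o)/(-162 + o) (S(o) = (o + (-4 + o))/(o - 162) = (-4 + 2*o)/(-162 + o))
((4 + b*89) - 48821)/(S(153) - 20013) = ((4 - 61*89) - 48821)/(2*(-2 + 153)/(-162 + 153) - 20013) = ((4 - 5429) - 48821)/(2*151/(-9) - 20013) = (-5425 - 48821)/(2*(-⅑)*151 - 20013) = -54246/(-302/9 - 20013) = -54246/(-180419/9) = -54246*(-9/180419) = 488214/180419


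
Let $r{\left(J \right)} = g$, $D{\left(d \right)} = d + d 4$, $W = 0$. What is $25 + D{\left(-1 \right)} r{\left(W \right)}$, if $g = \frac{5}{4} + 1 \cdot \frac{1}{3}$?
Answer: $\frac{205}{12} \approx 17.083$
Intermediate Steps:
$D{\left(d \right)} = 5 d$ ($D{\left(d \right)} = d + 4 d = 5 d$)
$g = \frac{19}{12}$ ($g = 5 \cdot \frac{1}{4} + 1 \cdot \frac{1}{3} = \frac{5}{4} + \frac{1}{3} = \frac{19}{12} \approx 1.5833$)
$r{\left(J \right)} = \frac{19}{12}$
$25 + D{\left(-1 \right)} r{\left(W \right)} = 25 + 5 \left(-1\right) \frac{19}{12} = 25 - \frac{95}{12} = \frac{205}{12}$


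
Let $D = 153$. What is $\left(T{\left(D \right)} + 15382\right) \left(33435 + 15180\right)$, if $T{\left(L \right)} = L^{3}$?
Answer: $174866161785$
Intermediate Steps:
$\left(T{\left(D \right)} + 15382\right) \left(33435 + 15180\right) = \left(153^{3} + 15382\right) \left(33435 + 15180\right) = \left(3581577 + 15382\right) 48615 = 3596959 \cdot 48615 = 174866161785$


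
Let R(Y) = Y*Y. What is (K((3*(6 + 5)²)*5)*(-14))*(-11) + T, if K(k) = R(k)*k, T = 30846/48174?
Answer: 7392852934067891/8029 ≈ 9.2077e+11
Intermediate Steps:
R(Y) = Y²
T = 5141/8029 (T = 30846*(1/48174) = 5141/8029 ≈ 0.64030)
K(k) = k³ (K(k) = k²*k = k³)
(K((3*(6 + 5)²)*5)*(-14))*(-11) + T = (((3*(6 + 5)²)*5)³*(-14))*(-11) + 5141/8029 = (((3*11²)*5)³*(-14))*(-11) + 5141/8029 = (((3*121)*5)³*(-14))*(-11) + 5141/8029 = ((363*5)³*(-14))*(-11) + 5141/8029 = (1815³*(-14))*(-11) + 5141/8029 = (5979018375*(-14))*(-11) + 5141/8029 = -83706257250*(-11) + 5141/8029 = 920768829750 + 5141/8029 = 7392852934067891/8029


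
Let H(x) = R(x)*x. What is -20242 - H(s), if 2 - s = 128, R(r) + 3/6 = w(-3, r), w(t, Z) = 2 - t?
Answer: -19675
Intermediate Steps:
R(r) = 9/2 (R(r) = -½ + (2 - 1*(-3)) = -½ + (2 + 3) = -½ + 5 = 9/2)
s = -126 (s = 2 - 1*128 = 2 - 128 = -126)
H(x) = 9*x/2
-20242 - H(s) = -20242 - 9*(-126)/2 = -20242 - 1*(-567) = -20242 + 567 = -19675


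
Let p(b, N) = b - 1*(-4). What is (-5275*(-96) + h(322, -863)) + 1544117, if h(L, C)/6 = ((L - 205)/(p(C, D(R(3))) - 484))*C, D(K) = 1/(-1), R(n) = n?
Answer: 2754450157/1343 ≈ 2.0510e+6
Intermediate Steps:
D(K) = -1
p(b, N) = 4 + b (p(b, N) = b + 4 = 4 + b)
h(L, C) = 6*C*(-205 + L)/(-480 + C) (h(L, C) = 6*(((L - 205)/((4 + C) - 484))*C) = 6*(((-205 + L)/(-480 + C))*C) = 6*(C*(-205 + L)/(-480 + C)) = 6*C*(-205 + L)/(-480 + C))
(-5275*(-96) + h(322, -863)) + 1544117 = (-5275*(-96) + 6*(-863)*(-205 + 322)/(-480 - 863)) + 1544117 = (506400 + 6*(-863)*117/(-1343)) + 1544117 = (506400 + 6*(-863)*(-1/1343)*117) + 1544117 = (506400 + 605826/1343) + 1544117 = 680701026/1343 + 1544117 = 2754450157/1343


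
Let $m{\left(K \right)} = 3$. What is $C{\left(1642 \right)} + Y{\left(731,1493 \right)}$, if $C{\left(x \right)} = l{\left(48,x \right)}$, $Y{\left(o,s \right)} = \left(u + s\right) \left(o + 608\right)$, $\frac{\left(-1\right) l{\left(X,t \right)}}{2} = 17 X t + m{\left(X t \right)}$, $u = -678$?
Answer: $-1588465$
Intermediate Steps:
$l{\left(X,t \right)} = -6 - 34 X t$ ($l{\left(X,t \right)} = - 2 \left(17 X t + 3\right) = - 2 \left(3 + 17 X t\right) = -6 - 34 X t$)
$Y{\left(o,s \right)} = \left(-678 + s\right) \left(608 + o\right)$ ($Y{\left(o,s \right)} = \left(-678 + s\right) \left(o + 608\right) = \left(-678 + s\right) \left(608 + o\right)$)
$C{\left(x \right)} = -6 - 1632 x$
$C{\left(1642 \right)} + Y{\left(731,1493 \right)} = \left(-6 - 2679744\right) + \left(-412224 - 495618 + 608 \cdot 1493 + 731 \cdot 1493\right) = \left(-6 - 2679744\right) + \left(-412224 - 495618 + 907744 + 1091383\right) = -2679750 + 1091285 = -1588465$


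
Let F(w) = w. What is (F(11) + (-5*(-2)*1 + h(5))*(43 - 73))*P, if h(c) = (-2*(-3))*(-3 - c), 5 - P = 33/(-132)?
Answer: 24171/4 ≈ 6042.8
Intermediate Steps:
P = 21/4 (P = 5 - 33/(-132) = 5 - 33*(-1)/132 = 5 - 1*(-1/4) = 5 + 1/4 = 21/4 ≈ 5.2500)
h(c) = -18 - 6*c (h(c) = 6*(-3 - c) = -18 - 6*c)
(F(11) + (-5*(-2)*1 + h(5))*(43 - 73))*P = (11 + (-5*(-2)*1 + (-18 - 6*5))*(43 - 73))*(21/4) = (11 + (10*1 + (-18 - 30))*(-30))*(21/4) = (11 + (10 - 48)*(-30))*(21/4) = (11 - 38*(-30))*(21/4) = (11 + 1140)*(21/4) = 1151*(21/4) = 24171/4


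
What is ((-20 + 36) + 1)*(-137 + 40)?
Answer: -1649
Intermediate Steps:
((-20 + 36) + 1)*(-137 + 40) = (16 + 1)*(-97) = 17*(-97) = -1649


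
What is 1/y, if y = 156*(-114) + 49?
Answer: -1/17735 ≈ -5.6386e-5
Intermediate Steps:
y = -17735 (y = -17784 + 49 = -17735)
1/y = 1/(-17735) = -1/17735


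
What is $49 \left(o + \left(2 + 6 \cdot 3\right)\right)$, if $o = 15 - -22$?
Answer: $2793$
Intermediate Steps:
$o = 37$ ($o = 15 + 22 = 37$)
$49 \left(o + \left(2 + 6 \cdot 3\right)\right) = 49 \left(37 + \left(2 + 6 \cdot 3\right)\right) = 49 \left(37 + \left(2 + 18\right)\right) = 49 \left(37 + 20\right) = 49 \cdot 57 = 2793$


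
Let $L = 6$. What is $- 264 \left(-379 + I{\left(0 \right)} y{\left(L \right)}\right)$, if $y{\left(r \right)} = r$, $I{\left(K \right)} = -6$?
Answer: $109560$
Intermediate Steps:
$- 264 \left(-379 + I{\left(0 \right)} y{\left(L \right)}\right) = - 264 \left(-379 - 36\right) = \left(-264\right) \left(-415\right) = 109560$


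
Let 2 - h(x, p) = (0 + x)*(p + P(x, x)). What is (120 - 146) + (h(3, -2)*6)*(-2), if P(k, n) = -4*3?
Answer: -554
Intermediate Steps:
P(k, n) = -12
h(x, p) = 2 - x*(-12 + p) (h(x, p) = 2 - (0 + x)*(p - 12) = 2 - x*(-12 + p))
(120 - 146) + (h(3, -2)*6)*(-2) = (120 - 146) + ((2 + 12*3 - 1*(-2)*3)*6)*(-2) = -26 + ((2 + 36 + 6)*6)*(-2) = -26 + (44*6)*(-2) = -26 + 264*(-2) = -26 - 528 = -554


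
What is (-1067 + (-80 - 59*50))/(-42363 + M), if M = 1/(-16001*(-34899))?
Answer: 2287842229203/23656299818336 ≈ 0.096712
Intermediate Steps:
M = 1/558418899 (M = -1/16001*(-1/34899) = 1/558418899 ≈ 1.7908e-9)
(-1067 + (-80 - 59*50))/(-42363 + M) = (-1067 + (-80 - 59*50))/(-42363 + 1/558418899) = (-1067 + (-80 - 2950))/(-23656299818336/558418899) = (-1067 - 3030)*(-558418899/23656299818336) = -4097*(-558418899/23656299818336) = 2287842229203/23656299818336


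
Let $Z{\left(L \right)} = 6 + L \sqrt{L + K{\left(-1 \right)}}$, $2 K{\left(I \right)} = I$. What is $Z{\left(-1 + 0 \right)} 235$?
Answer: $1410 - \frac{235 i \sqrt{6}}{2} \approx 1410.0 - 287.81 i$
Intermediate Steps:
$K{\left(I \right)} = \frac{I}{2}$
$Z{\left(L \right)} = 6 + L \sqrt{- \frac{1}{2} + L}$ ($Z{\left(L \right)} = 6 + L \sqrt{L + \frac{1}{2} \left(-1\right)} = 6 + L \sqrt{L - \frac{1}{2}} = 6 + L \sqrt{- \frac{1}{2} + L}$)
$Z{\left(-1 + 0 \right)} 235 = \left(6 + \frac{\left(-1 + 0\right) \sqrt{-2 + 4 \left(-1 + 0\right)}}{2}\right) 235 = \left(6 + \frac{1}{2} \left(-1\right) \sqrt{-2 + 4 \left(-1\right)}\right) 235 = \left(6 + \frac{1}{2} \left(-1\right) \sqrt{-2 - 4}\right) 235 = \left(6 + \frac{1}{2} \left(-1\right) \sqrt{-6}\right) 235 = \left(6 + \frac{1}{2} \left(-1\right) i \sqrt{6}\right) 235 = \left(6 - \frac{i \sqrt{6}}{2}\right) 235 = 1410 - \frac{235 i \sqrt{6}}{2}$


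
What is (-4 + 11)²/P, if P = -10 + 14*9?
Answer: 49/116 ≈ 0.42241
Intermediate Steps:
P = 116 (P = -10 + 126 = 116)
(-4 + 11)²/P = (-4 + 11)²/116 = 7²*(1/116) = 49*(1/116) = 49/116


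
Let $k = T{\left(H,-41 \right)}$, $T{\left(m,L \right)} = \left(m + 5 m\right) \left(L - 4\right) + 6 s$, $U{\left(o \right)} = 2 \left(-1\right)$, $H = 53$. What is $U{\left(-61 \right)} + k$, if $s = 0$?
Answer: $-14312$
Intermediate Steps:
$U{\left(o \right)} = -2$
$T{\left(m,L \right)} = 6 m \left(-4 + L\right)$ ($T{\left(m,L \right)} = \left(m + 5 m\right) \left(L - 4\right) + 6 \cdot 0 = 6 m \left(-4 + L\right) + 0 = 6 m \left(-4 + L\right)$)
$k = -14310$ ($k = 6 \cdot 53 \left(-4 - 41\right) = 6 \cdot 53 \left(-45\right) = -14310$)
$U{\left(-61 \right)} + k = -2 - 14310 = -14312$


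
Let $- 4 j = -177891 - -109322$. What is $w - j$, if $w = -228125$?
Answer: $- \frac{981069}{4} \approx -2.4527 \cdot 10^{5}$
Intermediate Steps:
$j = \frac{68569}{4}$ ($j = - \frac{-177891 - -109322}{4} = - \frac{-177891 + 109322}{4} = \left(- \frac{1}{4}\right) \left(-68569\right) = \frac{68569}{4} \approx 17142.0$)
$w - j = -228125 - \frac{68569}{4} = - \frac{981069}{4}$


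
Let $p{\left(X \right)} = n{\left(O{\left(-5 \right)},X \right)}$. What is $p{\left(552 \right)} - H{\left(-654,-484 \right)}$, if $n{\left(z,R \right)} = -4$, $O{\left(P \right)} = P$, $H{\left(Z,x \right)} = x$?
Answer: $480$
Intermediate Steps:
$p{\left(X \right)} = -4$
$p{\left(552 \right)} - H{\left(-654,-484 \right)} = -4 - -484 = -4 + 484 = 480$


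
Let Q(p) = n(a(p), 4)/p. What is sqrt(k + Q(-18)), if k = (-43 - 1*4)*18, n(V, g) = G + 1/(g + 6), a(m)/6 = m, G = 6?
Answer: 7*I*sqrt(15545)/30 ≈ 29.092*I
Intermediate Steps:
a(m) = 6*m
n(V, g) = 6 + 1/(6 + g) (n(V, g) = 6 + 1/(g + 6) = 6 + 1/(6 + g))
Q(p) = 61/(10*p) (Q(p) = ((37 + 6*4)/(6 + 4))/p = ((37 + 24)/10)/p = ((1/10)*61)/p = 61/(10*p))
k = -846 (k = (-43 - 4)*18 = -47*18 = -846)
sqrt(k + Q(-18)) = sqrt(-846 + (61/10)/(-18)) = sqrt(-846 + (61/10)*(-1/18)) = sqrt(-846 - 61/180) = sqrt(-152341/180) = 7*I*sqrt(15545)/30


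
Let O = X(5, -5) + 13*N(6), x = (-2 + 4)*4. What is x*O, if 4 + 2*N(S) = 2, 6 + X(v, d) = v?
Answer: -112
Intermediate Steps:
x = 8 (x = 2*4 = 8)
X(v, d) = -6 + v
N(S) = -1 (N(S) = -2 + (½)*2 = -2 + 1 = -1)
O = -14 (O = (-6 + 5) + 13*(-1) = -1 - 13 = -14)
x*O = 8*(-14) = -112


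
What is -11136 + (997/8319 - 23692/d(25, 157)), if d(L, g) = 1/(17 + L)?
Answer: -8370576803/8319 ≈ -1.0062e+6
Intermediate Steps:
-11136 + (997/8319 - 23692/d(25, 157)) = -11136 + (997/8319 - 23692/(1/(17 + 25))) = -11136 + (997*(1/8319) - 23692/(1/42)) = -11136 + (997/8319 - 23692/1/42) = -11136 + (997/8319 - 23692*42) = -11136 + (997/8319 - 995064) = -11136 - 8277936419/8319 = -8370576803/8319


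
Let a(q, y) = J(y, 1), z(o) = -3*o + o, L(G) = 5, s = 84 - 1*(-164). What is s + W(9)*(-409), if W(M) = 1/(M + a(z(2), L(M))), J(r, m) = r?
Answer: 3063/14 ≈ 218.79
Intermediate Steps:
s = 248 (s = 84 + 164 = 248)
z(o) = -2*o
a(q, y) = y
W(M) = 1/(5 + M) (W(M) = 1/(M + 5) = 1/(5 + M))
s + W(9)*(-409) = 248 - 409/(5 + 9) = 248 - 409/14 = 3063/14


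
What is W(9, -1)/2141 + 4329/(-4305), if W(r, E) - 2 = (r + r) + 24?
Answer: -3026323/3072335 ≈ -0.98502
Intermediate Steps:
W(r, E) = 26 + 2*r (W(r, E) = 2 + ((r + r) + 24) = 2 + (2*r + 24) = 2 + (24 + 2*r) = 26 + 2*r)
W(9, -1)/2141 + 4329/(-4305) = (26 + 2*9)/2141 + 4329/(-4305) = (26 + 18)*(1/2141) + 4329*(-1/4305) = 44*(1/2141) - 1443/1435 = 44/2141 - 1443/1435 = -3026323/3072335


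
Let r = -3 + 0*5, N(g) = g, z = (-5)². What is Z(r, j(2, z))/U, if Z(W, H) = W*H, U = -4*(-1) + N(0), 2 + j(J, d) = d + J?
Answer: -75/4 ≈ -18.750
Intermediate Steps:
z = 25
j(J, d) = -2 + J + d (j(J, d) = -2 + (d + J) = -2 + (J + d) = -2 + J + d)
r = -3 (r = -3 + 0 = -3)
U = 4 (U = -4*(-1) + 0 = 4 + 0 = 4)
Z(W, H) = H*W
Z(r, j(2, z))/U = ((-2 + 2 + 25)*(-3))/4 = (25*(-3))*(¼) = -75*¼ = -75/4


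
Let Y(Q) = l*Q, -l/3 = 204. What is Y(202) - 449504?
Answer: -573128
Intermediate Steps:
l = -612 (l = -3*204 = -612)
Y(Q) = -612*Q
Y(202) - 449504 = -612*202 - 449504 = -123624 - 449504 = -573128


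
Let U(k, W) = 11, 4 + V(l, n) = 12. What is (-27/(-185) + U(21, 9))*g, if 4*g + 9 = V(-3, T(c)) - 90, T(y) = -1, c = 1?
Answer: -93821/370 ≈ -253.57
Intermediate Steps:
V(l, n) = 8 (V(l, n) = -4 + 12 = 8)
g = -91/4 (g = -9/4 + (8 - 90)/4 = -9/4 + (¼)*(-82) = -9/4 - 41/2 = -91/4 ≈ -22.750)
(-27/(-185) + U(21, 9))*g = (-27/(-185) + 11)*(-91/4) = (-27*(-1/185) + 11)*(-91/4) = (27/185 + 11)*(-91/4) = (2062/185)*(-91/4) = -93821/370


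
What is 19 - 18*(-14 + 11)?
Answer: 73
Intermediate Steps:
19 - 18*(-14 + 11) = 19 - 18*(-3) = 19 + 54 = 73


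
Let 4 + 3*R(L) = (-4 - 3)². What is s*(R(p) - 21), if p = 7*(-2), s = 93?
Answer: -558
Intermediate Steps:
p = -14
R(L) = 15 (R(L) = -4/3 + (-4 - 3)²/3 = -4/3 + (⅓)*(-7)² = -4/3 + (⅓)*49 = -4/3 + 49/3 = 15)
s*(R(p) - 21) = 93*(15 - 21) = 93*(-6) = -558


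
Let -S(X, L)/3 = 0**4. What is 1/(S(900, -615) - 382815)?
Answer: -1/382815 ≈ -2.6122e-6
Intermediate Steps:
S(X, L) = 0 (S(X, L) = -3*0**4 = -3*0 = 0)
1/(S(900, -615) - 382815) = 1/(0 - 382815) = 1/(-382815) = -1/382815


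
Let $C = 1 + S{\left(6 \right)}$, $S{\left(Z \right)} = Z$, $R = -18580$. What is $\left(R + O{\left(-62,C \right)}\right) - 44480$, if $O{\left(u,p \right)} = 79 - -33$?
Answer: $-62948$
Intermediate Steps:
$C = 7$ ($C = 1 + 6 = 7$)
$O{\left(u,p \right)} = 112$ ($O{\left(u,p \right)} = 79 + 33 = 112$)
$\left(R + O{\left(-62,C \right)}\right) - 44480 = \left(-18580 + 112\right) - 44480 = -18468 - 44480 = -62948$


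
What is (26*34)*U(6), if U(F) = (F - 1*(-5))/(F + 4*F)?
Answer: 4862/15 ≈ 324.13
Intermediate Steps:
U(F) = (5 + F)/(5*F) (U(F) = (F + 5)/((5*F)) = (5 + F)*(1/(5*F)) = (5 + F)/(5*F))
(26*34)*U(6) = (26*34)*((⅕)*(5 + 6)/6) = 884*((⅕)*(⅙)*11) = 884*(11/30) = 4862/15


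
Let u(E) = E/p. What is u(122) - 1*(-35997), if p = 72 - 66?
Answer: 108052/3 ≈ 36017.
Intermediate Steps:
p = 6
u(E) = E/6
u(122) - 1*(-35997) = (⅙)*122 - 1*(-35997) = 61/3 + 35997 = 108052/3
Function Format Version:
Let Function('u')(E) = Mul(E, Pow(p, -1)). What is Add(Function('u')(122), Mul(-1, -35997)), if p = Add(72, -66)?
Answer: Rational(108052, 3) ≈ 36017.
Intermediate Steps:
p = 6
Function('u')(E) = Mul(Rational(1, 6), E) (Function('u')(E) = Mul(E, Pow(6, -1)) = Mul(E, Rational(1, 6)) = Mul(Rational(1, 6), E))
Add(Function('u')(122), Mul(-1, -35997)) = Add(Mul(Rational(1, 6), 122), Mul(-1, -35997)) = Add(Rational(61, 3), 35997) = Rational(108052, 3)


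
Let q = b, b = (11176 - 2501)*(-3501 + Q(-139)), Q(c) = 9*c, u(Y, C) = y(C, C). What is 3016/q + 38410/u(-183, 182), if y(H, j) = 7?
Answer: 197924806861/36070650 ≈ 5487.1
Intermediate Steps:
u(Y, C) = 7
b = -41223600 (b = (11176 - 2501)*(-3501 + 9*(-139)) = 8675*(-3501 - 1251) = 8675*(-4752) = -41223600)
q = -41223600
3016/q + 38410/u(-183, 182) = 3016/(-41223600) + 38410/7 = 3016*(-1/41223600) + 38410*(⅐) = -377/5152950 + 38410/7 = 197924806861/36070650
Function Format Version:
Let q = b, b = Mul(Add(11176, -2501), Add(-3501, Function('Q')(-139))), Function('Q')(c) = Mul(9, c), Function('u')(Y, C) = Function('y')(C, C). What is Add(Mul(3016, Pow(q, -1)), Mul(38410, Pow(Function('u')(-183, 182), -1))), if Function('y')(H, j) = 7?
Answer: Rational(197924806861, 36070650) ≈ 5487.1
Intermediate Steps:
Function('u')(Y, C) = 7
b = -41223600 (b = Mul(Add(11176, -2501), Add(-3501, Mul(9, -139))) = Mul(8675, Add(-3501, -1251)) = Mul(8675, -4752) = -41223600)
q = -41223600
Add(Mul(3016, Pow(q, -1)), Mul(38410, Pow(Function('u')(-183, 182), -1))) = Add(Mul(3016, Pow(-41223600, -1)), Mul(38410, Pow(7, -1))) = Add(Mul(3016, Rational(-1, 41223600)), Mul(38410, Rational(1, 7))) = Add(Rational(-377, 5152950), Rational(38410, 7)) = Rational(197924806861, 36070650)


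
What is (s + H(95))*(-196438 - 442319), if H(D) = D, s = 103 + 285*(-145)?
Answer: 26270159139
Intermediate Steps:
s = -41222 (s = 103 - 41325 = -41222)
(s + H(95))*(-196438 - 442319) = (-41222 + 95)*(-196438 - 442319) = -41127*(-638757) = 26270159139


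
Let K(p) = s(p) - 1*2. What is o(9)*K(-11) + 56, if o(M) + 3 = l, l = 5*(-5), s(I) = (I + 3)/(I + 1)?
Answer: 448/5 ≈ 89.600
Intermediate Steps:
s(I) = (3 + I)/(1 + I)
K(p) = -2 + (3 + p)/(1 + p) (K(p) = (3 + p)/(1 + p) - 1*2 = (3 + p)/(1 + p) - 2 = -2 + (3 + p)/(1 + p))
l = -25
o(M) = -28 (o(M) = -3 - 25 = -28)
o(9)*K(-11) + 56 = -28*(1 - 1*(-11))/(1 - 11) + 56 = -28*(1 + 11)/(-10) + 56 = -(-14)*12/5 + 56 = -28*(-6/5) + 56 = 168/5 + 56 = 448/5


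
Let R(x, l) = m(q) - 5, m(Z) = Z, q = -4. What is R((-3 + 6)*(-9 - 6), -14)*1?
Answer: -9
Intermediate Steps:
R(x, l) = -9 (R(x, l) = -4 - 5 = -9)
R((-3 + 6)*(-9 - 6), -14)*1 = -9*1 = -9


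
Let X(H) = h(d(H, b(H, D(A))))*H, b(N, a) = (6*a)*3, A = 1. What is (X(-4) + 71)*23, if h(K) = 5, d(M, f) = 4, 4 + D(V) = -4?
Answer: 1173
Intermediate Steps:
D(V) = -8 (D(V) = -4 - 4 = -8)
b(N, a) = 18*a
X(H) = 5*H
(X(-4) + 71)*23 = (5*(-4) + 71)*23 = (-20 + 71)*23 = 51*23 = 1173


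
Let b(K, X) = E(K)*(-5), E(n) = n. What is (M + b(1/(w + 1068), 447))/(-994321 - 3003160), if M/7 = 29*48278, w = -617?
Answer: -4419995729/1802863931 ≈ -2.4517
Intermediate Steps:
M = 9800434 (M = 7*(29*48278) = 7*1400062 = 9800434)
b(K, X) = -5*K (b(K, X) = K*(-5) = -5*K)
(M + b(1/(w + 1068), 447))/(-994321 - 3003160) = (9800434 - 5/(-617 + 1068))/(-994321 - 3003160) = (9800434 - 5/451)/(-3997481) = (9800434 - 5*1/451)*(-1/3997481) = (9800434 - 5/451)*(-1/3997481) = (4419995729/451)*(-1/3997481) = -4419995729/1802863931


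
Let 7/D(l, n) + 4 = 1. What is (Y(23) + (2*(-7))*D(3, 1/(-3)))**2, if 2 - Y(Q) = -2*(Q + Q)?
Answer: 144400/9 ≈ 16044.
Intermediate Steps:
D(l, n) = -7/3 (D(l, n) = 7/(-4 + 1) = 7/(-3) = 7*(-1/3) = -7/3)
Y(Q) = 2 + 4*Q (Y(Q) = 2 - (-2)*(Q + Q) = 2 - (-2)*2*Q = 2 - (-4)*Q = 2 + 4*Q)
(Y(23) + (2*(-7))*D(3, 1/(-3)))**2 = ((2 + 4*23) + (2*(-7))*(-7/3))**2 = ((2 + 92) - 14*(-7/3))**2 = (94 + 98/3)**2 = (380/3)**2 = 144400/9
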